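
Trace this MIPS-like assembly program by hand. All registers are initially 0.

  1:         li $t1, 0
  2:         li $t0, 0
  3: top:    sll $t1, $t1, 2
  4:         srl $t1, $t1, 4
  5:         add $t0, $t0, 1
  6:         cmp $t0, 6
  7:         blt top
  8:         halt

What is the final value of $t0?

6

li $t1, 0 → $t1=0
li $t0, 0 → $t0=0
sll $t1, $t1, 2 → $t1=0<<2=0
srl $t1, $t1, 4 → $t1=0>>4=0
add $t0, $t0, 1 → $t0=0+1=1
cmp $t0, 6  (cmp 1,6)
blt top: taken
sll $t1, $t1, 2 → $t1=0<<2=0
srl $t1, $t1, 4 → $t1=0>>4=0
add $t0, $t0, 1 → $t0=1+1=2
cmp $t0, 6  (cmp 2,6)
blt top: taken
sll $t1, $t1, 2 → $t1=0<<2=0
srl $t1, $t1, 4 → $t1=0>>4=0
add $t0, $t0, 1 → $t0=2+1=3
cmp $t0, 6  (cmp 3,6)
blt top: taken
sll $t1, $t1, 2 → $t1=0<<2=0
srl $t1, $t1, 4 → $t1=0>>4=0
add $t0, $t0, 1 → $t0=3+1=4
cmp $t0, 6  (cmp 4,6)
blt top: taken
sll $t1, $t1, 2 → $t1=0<<2=0
srl $t1, $t1, 4 → $t1=0>>4=0
add $t0, $t0, 1 → $t0=4+1=5
cmp $t0, 6  (cmp 5,6)
blt top: taken
sll $t1, $t1, 2 → $t1=0<<2=0
srl $t1, $t1, 4 → $t1=0>>4=0
add $t0, $t0, 1 → $t0=5+1=6
cmp $t0, 6  (cmp 6,6)
blt top: not taken
halt.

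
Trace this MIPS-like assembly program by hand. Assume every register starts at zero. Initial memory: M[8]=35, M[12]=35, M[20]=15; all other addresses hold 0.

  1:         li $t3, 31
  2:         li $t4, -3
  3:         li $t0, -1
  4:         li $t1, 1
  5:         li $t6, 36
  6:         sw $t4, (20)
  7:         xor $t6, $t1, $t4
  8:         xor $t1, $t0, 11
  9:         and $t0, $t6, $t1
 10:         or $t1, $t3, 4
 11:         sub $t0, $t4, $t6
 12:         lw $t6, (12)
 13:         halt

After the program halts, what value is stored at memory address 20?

-3

$t3=31
$t4=-3
$t0=-1
$t1=1
$t6=36
sw $t4, (20) → M[20]=-3
$t6=1^(-3)=-4
$t1=(-1)^11=-12
$t0=(-4)&(-12)=-12
$t1=31|4=31
$t0=(-3)-(-4)=1
$t6=M[12]=35
halt.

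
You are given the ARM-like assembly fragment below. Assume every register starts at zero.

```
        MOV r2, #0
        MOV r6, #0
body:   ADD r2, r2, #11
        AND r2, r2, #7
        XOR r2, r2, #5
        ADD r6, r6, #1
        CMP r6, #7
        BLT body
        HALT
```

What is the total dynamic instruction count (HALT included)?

after MOV r2, #0: r2=0
after MOV r6, #0: r6=0
after ADD r2, r2, #11: r2=0+11=11
after AND r2, r2, #7: r2=11&7=3
after XOR r2, r2, #5: r2=3^5=6
after ADD r6, r6, #1: r6=0+1=1
CMP r6, #7  (cmp 1,7)
BLT body: taken
after ADD r2, r2, #11: r2=6+11=17
after AND r2, r2, #7: r2=17&7=1
after XOR r2, r2, #5: r2=1^5=4
after ADD r6, r6, #1: r6=1+1=2
CMP r6, #7  (cmp 2,7)
BLT body: taken
after ADD r2, r2, #11: r2=4+11=15
after AND r2, r2, #7: r2=15&7=7
after XOR r2, r2, #5: r2=7^5=2
after ADD r6, r6, #1: r6=2+1=3
CMP r6, #7  (cmp 3,7)
BLT body: taken
after ADD r2, r2, #11: r2=2+11=13
after AND r2, r2, #7: r2=13&7=5
after XOR r2, r2, #5: r2=5^5=0
after ADD r6, r6, #1: r6=3+1=4
CMP r6, #7  (cmp 4,7)
BLT body: taken
after ADD r2, r2, #11: r2=0+11=11
after AND r2, r2, #7: r2=11&7=3
after XOR r2, r2, #5: r2=3^5=6
after ADD r6, r6, #1: r6=4+1=5
CMP r6, #7  (cmp 5,7)
BLT body: taken
after ADD r2, r2, #11: r2=6+11=17
after AND r2, r2, #7: r2=17&7=1
after XOR r2, r2, #5: r2=1^5=4
after ADD r6, r6, #1: r6=5+1=6
CMP r6, #7  (cmp 6,7)
BLT body: taken
after ADD r2, r2, #11: r2=4+11=15
after AND r2, r2, #7: r2=15&7=7
after XOR r2, r2, #5: r2=7^5=2
after ADD r6, r6, #1: r6=6+1=7
CMP r6, #7  (cmp 7,7)
BLT body: not taken
halt.
Total executed instructions: 45.

45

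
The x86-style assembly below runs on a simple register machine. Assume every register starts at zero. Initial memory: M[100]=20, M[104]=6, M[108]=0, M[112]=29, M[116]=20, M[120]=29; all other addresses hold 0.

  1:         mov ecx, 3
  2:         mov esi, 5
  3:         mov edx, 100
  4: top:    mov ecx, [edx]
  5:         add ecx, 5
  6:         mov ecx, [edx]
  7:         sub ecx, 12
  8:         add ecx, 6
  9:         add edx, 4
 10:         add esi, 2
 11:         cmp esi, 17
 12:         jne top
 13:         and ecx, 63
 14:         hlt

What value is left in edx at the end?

ecx=3
esi=5
edx=100
ecx=M[100]=20
ecx=20+5=25
ecx=M[100]=20
ecx=20-12=8
ecx=8+6=14
edx=100+4=104
esi=5+2=7
cmp esi, 17  (cmp 7,17)
jne top: taken
ecx=M[104]=6
ecx=6+5=11
ecx=M[104]=6
ecx=6-12=-6
ecx=(-6)+6=0
edx=104+4=108
esi=7+2=9
cmp esi, 17  (cmp 9,17)
jne top: taken
ecx=M[108]=0
ecx=0+5=5
ecx=M[108]=0
ecx=0-12=-12
ecx=(-12)+6=-6
edx=108+4=112
esi=9+2=11
cmp esi, 17  (cmp 11,17)
jne top: taken
ecx=M[112]=29
ecx=29+5=34
ecx=M[112]=29
ecx=29-12=17
ecx=17+6=23
edx=112+4=116
esi=11+2=13
cmp esi, 17  (cmp 13,17)
jne top: taken
ecx=M[116]=20
ecx=20+5=25
ecx=M[116]=20
ecx=20-12=8
ecx=8+6=14
edx=116+4=120
esi=13+2=15
cmp esi, 17  (cmp 15,17)
jne top: taken
ecx=M[120]=29
ecx=29+5=34
ecx=M[120]=29
ecx=29-12=17
ecx=17+6=23
edx=120+4=124
esi=15+2=17
cmp esi, 17  (cmp 17,17)
jne top: not taken
ecx=23&63=23
halt.

124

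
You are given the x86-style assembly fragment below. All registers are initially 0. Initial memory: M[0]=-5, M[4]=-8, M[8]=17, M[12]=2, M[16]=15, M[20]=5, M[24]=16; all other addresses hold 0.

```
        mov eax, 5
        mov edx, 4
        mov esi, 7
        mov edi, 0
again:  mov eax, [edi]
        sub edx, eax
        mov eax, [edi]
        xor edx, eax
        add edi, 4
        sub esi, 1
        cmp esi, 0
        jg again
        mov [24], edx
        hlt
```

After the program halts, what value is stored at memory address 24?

-72

mov eax, 5 → eax=5
mov edx, 4 → edx=4
mov esi, 7 → esi=7
mov edi, 0 → edi=0
mov eax, [edi] → eax=M[0]=-5
sub edx, eax → edx=4-(-5)=9
mov eax, [edi] → eax=M[0]=-5
xor edx, eax → edx=9^(-5)=-14
add edi, 4 → edi=0+4=4
sub esi, 1 → esi=7-1=6
cmp esi, 0  (cmp 6,0)
jg again: taken
mov eax, [edi] → eax=M[4]=-8
sub edx, eax → edx=(-14)-(-8)=-6
mov eax, [edi] → eax=M[4]=-8
xor edx, eax → edx=(-6)^(-8)=2
add edi, 4 → edi=4+4=8
sub esi, 1 → esi=6-1=5
cmp esi, 0  (cmp 5,0)
jg again: taken
mov eax, [edi] → eax=M[8]=17
sub edx, eax → edx=2-17=-15
mov eax, [edi] → eax=M[8]=17
xor edx, eax → edx=(-15)^17=-32
add edi, 4 → edi=8+4=12
sub esi, 1 → esi=5-1=4
cmp esi, 0  (cmp 4,0)
jg again: taken
mov eax, [edi] → eax=M[12]=2
sub edx, eax → edx=(-32)-2=-34
mov eax, [edi] → eax=M[12]=2
xor edx, eax → edx=(-34)^2=-36
add edi, 4 → edi=12+4=16
sub esi, 1 → esi=4-1=3
cmp esi, 0  (cmp 3,0)
jg again: taken
mov eax, [edi] → eax=M[16]=15
sub edx, eax → edx=(-36)-15=-51
mov eax, [edi] → eax=M[16]=15
xor edx, eax → edx=(-51)^15=-62
add edi, 4 → edi=16+4=20
sub esi, 1 → esi=3-1=2
cmp esi, 0  (cmp 2,0)
jg again: taken
mov eax, [edi] → eax=M[20]=5
sub edx, eax → edx=(-62)-5=-67
mov eax, [edi] → eax=M[20]=5
xor edx, eax → edx=(-67)^5=-72
add edi, 4 → edi=20+4=24
sub esi, 1 → esi=2-1=1
cmp esi, 0  (cmp 1,0)
jg again: taken
mov eax, [edi] → eax=M[24]=16
sub edx, eax → edx=(-72)-16=-88
mov eax, [edi] → eax=M[24]=16
xor edx, eax → edx=(-88)^16=-72
add edi, 4 → edi=24+4=28
sub esi, 1 → esi=1-1=0
cmp esi, 0  (cmp 0,0)
jg again: not taken
mov [24], edx → M[24]=-72
halt.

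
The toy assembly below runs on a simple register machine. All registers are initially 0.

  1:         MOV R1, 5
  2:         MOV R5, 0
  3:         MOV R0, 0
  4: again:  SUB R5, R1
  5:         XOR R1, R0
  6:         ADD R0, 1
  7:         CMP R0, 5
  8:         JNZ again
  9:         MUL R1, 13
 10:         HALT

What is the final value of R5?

-25

R1=5
R5=0
R0=0
R5=0-5=-5
R1=5^0=5
R0=0+1=1
CMP R0, 5  (cmp 1,5)
JNZ again: taken
R5=(-5)-5=-10
R1=5^1=4
R0=1+1=2
CMP R0, 5  (cmp 2,5)
JNZ again: taken
R5=(-10)-4=-14
R1=4^2=6
R0=2+1=3
CMP R0, 5  (cmp 3,5)
JNZ again: taken
R5=(-14)-6=-20
R1=6^3=5
R0=3+1=4
CMP R0, 5  (cmp 4,5)
JNZ again: taken
R5=(-20)-5=-25
R1=5^4=1
R0=4+1=5
CMP R0, 5  (cmp 5,5)
JNZ again: not taken
R1=1*13=13
halt.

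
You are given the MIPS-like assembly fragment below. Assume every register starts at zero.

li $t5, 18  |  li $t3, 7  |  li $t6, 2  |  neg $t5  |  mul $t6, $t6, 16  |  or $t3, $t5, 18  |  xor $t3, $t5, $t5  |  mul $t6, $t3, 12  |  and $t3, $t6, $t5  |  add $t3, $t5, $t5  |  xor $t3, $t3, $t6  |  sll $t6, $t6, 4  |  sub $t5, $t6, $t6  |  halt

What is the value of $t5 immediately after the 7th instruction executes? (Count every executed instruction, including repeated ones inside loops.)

li $t5, 18 → $t5=18
li $t3, 7 → $t3=7
li $t6, 2 → $t6=2
neg $t5 → $t5=-(18)=-18
mul $t6, $t6, 16 → $t6=2*16=32
or $t3, $t5, 18 → $t3=(-18)|18=-2
xor $t3, $t5, $t5 → $t3=(-18)^(-18)=0
After step 7: $t5 = -18.

-18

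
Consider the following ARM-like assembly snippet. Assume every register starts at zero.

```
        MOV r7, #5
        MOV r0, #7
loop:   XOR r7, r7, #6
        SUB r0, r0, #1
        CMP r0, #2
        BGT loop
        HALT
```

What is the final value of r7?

3

after MOV r7, #5: r7=5
after MOV r0, #7: r0=7
after XOR r7, r7, #6: r7=5^6=3
after SUB r0, r0, #1: r0=7-1=6
CMP r0, #2  (cmp 6,2)
BGT loop: taken
after XOR r7, r7, #6: r7=3^6=5
after SUB r0, r0, #1: r0=6-1=5
CMP r0, #2  (cmp 5,2)
BGT loop: taken
after XOR r7, r7, #6: r7=5^6=3
after SUB r0, r0, #1: r0=5-1=4
CMP r0, #2  (cmp 4,2)
BGT loop: taken
after XOR r7, r7, #6: r7=3^6=5
after SUB r0, r0, #1: r0=4-1=3
CMP r0, #2  (cmp 3,2)
BGT loop: taken
after XOR r7, r7, #6: r7=5^6=3
after SUB r0, r0, #1: r0=3-1=2
CMP r0, #2  (cmp 2,2)
BGT loop: not taken
halt.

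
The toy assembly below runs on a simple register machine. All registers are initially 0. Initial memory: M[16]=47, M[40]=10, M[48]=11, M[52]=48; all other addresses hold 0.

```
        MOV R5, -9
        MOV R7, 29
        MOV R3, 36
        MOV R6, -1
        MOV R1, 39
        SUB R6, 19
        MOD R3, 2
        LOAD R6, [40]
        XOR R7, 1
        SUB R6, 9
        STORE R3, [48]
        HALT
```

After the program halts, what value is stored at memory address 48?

R5=-9
R7=29
R3=36
R6=-1
R1=39
R6=(-1)-19=-20
R3=36%2=0
R6=M[40]=10
R7=29^1=28
R6=10-9=1
STORE R3, [48] → M[48]=0
halt.

0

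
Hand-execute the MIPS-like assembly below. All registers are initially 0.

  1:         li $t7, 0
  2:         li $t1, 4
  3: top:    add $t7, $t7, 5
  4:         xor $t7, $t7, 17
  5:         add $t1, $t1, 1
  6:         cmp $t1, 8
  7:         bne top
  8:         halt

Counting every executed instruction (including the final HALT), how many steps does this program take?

23

$t7=0
$t1=4
$t7=0+5=5
$t7=5^17=20
$t1=4+1=5
cmp $t1, 8  (cmp 5,8)
bne top: taken
$t7=20+5=25
$t7=25^17=8
$t1=5+1=6
cmp $t1, 8  (cmp 6,8)
bne top: taken
$t7=8+5=13
$t7=13^17=28
$t1=6+1=7
cmp $t1, 8  (cmp 7,8)
bne top: taken
$t7=28+5=33
$t7=33^17=48
$t1=7+1=8
cmp $t1, 8  (cmp 8,8)
bne top: not taken
halt.
Total executed instructions: 23.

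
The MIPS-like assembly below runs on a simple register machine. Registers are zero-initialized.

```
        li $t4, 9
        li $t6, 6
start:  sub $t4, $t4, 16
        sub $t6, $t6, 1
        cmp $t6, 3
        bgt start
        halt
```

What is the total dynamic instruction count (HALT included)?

15

after li $t4, 9: $t4=9
after li $t6, 6: $t6=6
after sub $t4, $t4, 16: $t4=9-16=-7
after sub $t6, $t6, 1: $t6=6-1=5
cmp $t6, 3  (cmp 5,3)
bgt start: taken
after sub $t4, $t4, 16: $t4=(-7)-16=-23
after sub $t6, $t6, 1: $t6=5-1=4
cmp $t6, 3  (cmp 4,3)
bgt start: taken
after sub $t4, $t4, 16: $t4=(-23)-16=-39
after sub $t6, $t6, 1: $t6=4-1=3
cmp $t6, 3  (cmp 3,3)
bgt start: not taken
halt.
Total executed instructions: 15.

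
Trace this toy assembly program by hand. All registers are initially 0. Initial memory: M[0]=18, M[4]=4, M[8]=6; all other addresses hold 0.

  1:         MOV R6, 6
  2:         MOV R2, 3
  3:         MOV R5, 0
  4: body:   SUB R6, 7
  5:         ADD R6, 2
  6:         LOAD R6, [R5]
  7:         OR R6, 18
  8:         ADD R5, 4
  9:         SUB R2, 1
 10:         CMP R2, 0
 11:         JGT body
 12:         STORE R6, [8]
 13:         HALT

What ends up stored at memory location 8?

22

after MOV R6, 6: R6=6
after MOV R2, 3: R2=3
after MOV R5, 0: R5=0
after SUB R6, 7: R6=6-7=-1
after ADD R6, 2: R6=(-1)+2=1
after LOAD R6, [R5]: R6=M[0]=18
after OR R6, 18: R6=18|18=18
after ADD R5, 4: R5=0+4=4
after SUB R2, 1: R2=3-1=2
CMP R2, 0  (cmp 2,0)
JGT body: taken
after SUB R6, 7: R6=18-7=11
after ADD R6, 2: R6=11+2=13
after LOAD R6, [R5]: R6=M[4]=4
after OR R6, 18: R6=4|18=22
after ADD R5, 4: R5=4+4=8
after SUB R2, 1: R2=2-1=1
CMP R2, 0  (cmp 1,0)
JGT body: taken
after SUB R6, 7: R6=22-7=15
after ADD R6, 2: R6=15+2=17
after LOAD R6, [R5]: R6=M[8]=6
after OR R6, 18: R6=6|18=22
after ADD R5, 4: R5=8+4=12
after SUB R2, 1: R2=1-1=0
CMP R2, 0  (cmp 0,0)
JGT body: not taken
STORE R6, [8] → M[8]=22
halt.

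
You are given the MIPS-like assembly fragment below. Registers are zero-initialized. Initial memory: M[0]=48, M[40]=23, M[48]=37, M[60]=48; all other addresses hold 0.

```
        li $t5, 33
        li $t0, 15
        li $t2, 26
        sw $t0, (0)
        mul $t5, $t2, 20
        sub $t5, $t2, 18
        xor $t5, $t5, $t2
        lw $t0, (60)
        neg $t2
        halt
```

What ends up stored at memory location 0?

after li $t5, 33: $t5=33
after li $t0, 15: $t0=15
after li $t2, 26: $t2=26
sw $t0, (0) → M[0]=15
after mul $t5, $t2, 20: $t5=26*20=520
after sub $t5, $t2, 18: $t5=26-18=8
after xor $t5, $t5, $t2: $t5=8^26=18
after lw $t0, (60): $t0=M[60]=48
after neg $t2: $t2=-(26)=-26
halt.

15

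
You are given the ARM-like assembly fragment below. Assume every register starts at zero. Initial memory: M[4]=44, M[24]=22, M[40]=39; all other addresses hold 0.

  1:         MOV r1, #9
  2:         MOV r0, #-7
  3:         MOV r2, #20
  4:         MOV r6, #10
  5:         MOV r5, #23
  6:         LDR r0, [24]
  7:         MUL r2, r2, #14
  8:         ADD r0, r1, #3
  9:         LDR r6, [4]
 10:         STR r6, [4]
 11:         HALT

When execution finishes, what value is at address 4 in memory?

44

MOV r1, #9 → r1=9
MOV r0, #-7 → r0=-7
MOV r2, #20 → r2=20
MOV r6, #10 → r6=10
MOV r5, #23 → r5=23
LDR r0, [24] → r0=M[24]=22
MUL r2, r2, #14 → r2=20*14=280
ADD r0, r1, #3 → r0=9+3=12
LDR r6, [4] → r6=M[4]=44
STR r6, [4] → M[4]=44
halt.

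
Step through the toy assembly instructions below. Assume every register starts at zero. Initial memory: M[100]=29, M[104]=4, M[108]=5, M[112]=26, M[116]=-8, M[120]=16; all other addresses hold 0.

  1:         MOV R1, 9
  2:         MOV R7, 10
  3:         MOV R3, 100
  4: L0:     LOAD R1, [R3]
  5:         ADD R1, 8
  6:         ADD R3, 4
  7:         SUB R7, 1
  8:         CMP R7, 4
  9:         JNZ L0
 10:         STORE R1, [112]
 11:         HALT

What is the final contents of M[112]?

24

after MOV R1, 9: R1=9
after MOV R7, 10: R7=10
after MOV R3, 100: R3=100
after LOAD R1, [R3]: R1=M[100]=29
after ADD R1, 8: R1=29+8=37
after ADD R3, 4: R3=100+4=104
after SUB R7, 1: R7=10-1=9
CMP R7, 4  (cmp 9,4)
JNZ L0: taken
after LOAD R1, [R3]: R1=M[104]=4
after ADD R1, 8: R1=4+8=12
after ADD R3, 4: R3=104+4=108
after SUB R7, 1: R7=9-1=8
CMP R7, 4  (cmp 8,4)
JNZ L0: taken
after LOAD R1, [R3]: R1=M[108]=5
after ADD R1, 8: R1=5+8=13
after ADD R3, 4: R3=108+4=112
after SUB R7, 1: R7=8-1=7
CMP R7, 4  (cmp 7,4)
JNZ L0: taken
after LOAD R1, [R3]: R1=M[112]=26
after ADD R1, 8: R1=26+8=34
after ADD R3, 4: R3=112+4=116
after SUB R7, 1: R7=7-1=6
CMP R7, 4  (cmp 6,4)
JNZ L0: taken
after LOAD R1, [R3]: R1=M[116]=-8
after ADD R1, 8: R1=(-8)+8=0
after ADD R3, 4: R3=116+4=120
after SUB R7, 1: R7=6-1=5
CMP R7, 4  (cmp 5,4)
JNZ L0: taken
after LOAD R1, [R3]: R1=M[120]=16
after ADD R1, 8: R1=16+8=24
after ADD R3, 4: R3=120+4=124
after SUB R7, 1: R7=5-1=4
CMP R7, 4  (cmp 4,4)
JNZ L0: not taken
STORE R1, [112] → M[112]=24
halt.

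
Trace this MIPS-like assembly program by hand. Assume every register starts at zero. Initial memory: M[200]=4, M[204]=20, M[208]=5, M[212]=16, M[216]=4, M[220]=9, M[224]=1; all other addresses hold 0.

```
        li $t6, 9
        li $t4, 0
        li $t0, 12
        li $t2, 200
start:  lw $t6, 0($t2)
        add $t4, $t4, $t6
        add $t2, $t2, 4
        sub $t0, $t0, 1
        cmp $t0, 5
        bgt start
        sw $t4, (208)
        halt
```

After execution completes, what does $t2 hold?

228

li $t6, 9 → $t6=9
li $t4, 0 → $t4=0
li $t0, 12 → $t0=12
li $t2, 200 → $t2=200
lw $t6, 0($t2) → $t6=M[200]=4
add $t4, $t4, $t6 → $t4=0+4=4
add $t2, $t2, 4 → $t2=200+4=204
sub $t0, $t0, 1 → $t0=12-1=11
cmp $t0, 5  (cmp 11,5)
bgt start: taken
lw $t6, 0($t2) → $t6=M[204]=20
add $t4, $t4, $t6 → $t4=4+20=24
add $t2, $t2, 4 → $t2=204+4=208
sub $t0, $t0, 1 → $t0=11-1=10
cmp $t0, 5  (cmp 10,5)
bgt start: taken
lw $t6, 0($t2) → $t6=M[208]=5
add $t4, $t4, $t6 → $t4=24+5=29
add $t2, $t2, 4 → $t2=208+4=212
sub $t0, $t0, 1 → $t0=10-1=9
cmp $t0, 5  (cmp 9,5)
bgt start: taken
lw $t6, 0($t2) → $t6=M[212]=16
add $t4, $t4, $t6 → $t4=29+16=45
add $t2, $t2, 4 → $t2=212+4=216
sub $t0, $t0, 1 → $t0=9-1=8
cmp $t0, 5  (cmp 8,5)
bgt start: taken
lw $t6, 0($t2) → $t6=M[216]=4
add $t4, $t4, $t6 → $t4=45+4=49
add $t2, $t2, 4 → $t2=216+4=220
sub $t0, $t0, 1 → $t0=8-1=7
cmp $t0, 5  (cmp 7,5)
bgt start: taken
lw $t6, 0($t2) → $t6=M[220]=9
add $t4, $t4, $t6 → $t4=49+9=58
add $t2, $t2, 4 → $t2=220+4=224
sub $t0, $t0, 1 → $t0=7-1=6
cmp $t0, 5  (cmp 6,5)
bgt start: taken
lw $t6, 0($t2) → $t6=M[224]=1
add $t4, $t4, $t6 → $t4=58+1=59
add $t2, $t2, 4 → $t2=224+4=228
sub $t0, $t0, 1 → $t0=6-1=5
cmp $t0, 5  (cmp 5,5)
bgt start: not taken
sw $t4, (208) → M[208]=59
halt.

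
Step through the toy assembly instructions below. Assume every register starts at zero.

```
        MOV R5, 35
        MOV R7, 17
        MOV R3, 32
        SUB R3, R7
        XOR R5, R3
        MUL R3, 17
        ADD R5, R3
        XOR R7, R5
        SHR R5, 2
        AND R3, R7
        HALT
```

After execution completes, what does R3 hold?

58

after MOV R5, 35: R5=35
after MOV R7, 17: R7=17
after MOV R3, 32: R3=32
after SUB R3, R7: R3=32-17=15
after XOR R5, R3: R5=35^15=44
after MUL R3, 17: R3=15*17=255
after ADD R5, R3: R5=44+255=299
after XOR R7, R5: R7=17^299=314
after SHR R5, 2: R5=299>>2=74
after AND R3, R7: R3=255&314=58
halt.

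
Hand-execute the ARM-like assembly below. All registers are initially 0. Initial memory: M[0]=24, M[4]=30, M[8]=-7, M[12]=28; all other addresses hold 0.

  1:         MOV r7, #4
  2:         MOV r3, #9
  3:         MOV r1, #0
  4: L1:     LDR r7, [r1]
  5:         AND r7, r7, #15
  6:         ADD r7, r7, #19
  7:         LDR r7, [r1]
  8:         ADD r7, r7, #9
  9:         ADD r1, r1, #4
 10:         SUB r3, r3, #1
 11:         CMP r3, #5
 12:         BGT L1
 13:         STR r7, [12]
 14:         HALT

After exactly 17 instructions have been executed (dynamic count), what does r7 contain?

39

MOV r7, #4 → r7=4
MOV r3, #9 → r3=9
MOV r1, #0 → r1=0
LDR r7, [r1] → r7=M[0]=24
AND r7, r7, #15 → r7=24&15=8
ADD r7, r7, #19 → r7=8+19=27
LDR r7, [r1] → r7=M[0]=24
ADD r7, r7, #9 → r7=24+9=33
ADD r1, r1, #4 → r1=0+4=4
SUB r3, r3, #1 → r3=9-1=8
CMP r3, #5  (cmp 8,5)
BGT L1: taken
LDR r7, [r1] → r7=M[4]=30
AND r7, r7, #15 → r7=30&15=14
ADD r7, r7, #19 → r7=14+19=33
LDR r7, [r1] → r7=M[4]=30
ADD r7, r7, #9 → r7=30+9=39
After step 17: r7 = 39.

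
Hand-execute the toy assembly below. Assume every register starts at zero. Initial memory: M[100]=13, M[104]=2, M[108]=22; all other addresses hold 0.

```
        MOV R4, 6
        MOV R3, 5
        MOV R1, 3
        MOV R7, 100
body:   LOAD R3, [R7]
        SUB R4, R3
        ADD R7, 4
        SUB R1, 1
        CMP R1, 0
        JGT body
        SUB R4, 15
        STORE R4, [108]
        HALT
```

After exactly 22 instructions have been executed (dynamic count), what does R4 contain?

MOV R4, 6 → R4=6
MOV R3, 5 → R3=5
MOV R1, 3 → R1=3
MOV R7, 100 → R7=100
LOAD R3, [R7] → R3=M[100]=13
SUB R4, R3 → R4=6-13=-7
ADD R7, 4 → R7=100+4=104
SUB R1, 1 → R1=3-1=2
CMP R1, 0  (cmp 2,0)
JGT body: taken
LOAD R3, [R7] → R3=M[104]=2
SUB R4, R3 → R4=(-7)-2=-9
ADD R7, 4 → R7=104+4=108
SUB R1, 1 → R1=2-1=1
CMP R1, 0  (cmp 1,0)
JGT body: taken
LOAD R3, [R7] → R3=M[108]=22
SUB R4, R3 → R4=(-9)-22=-31
ADD R7, 4 → R7=108+4=112
SUB R1, 1 → R1=1-1=0
CMP R1, 0  (cmp 0,0)
JGT body: not taken
After step 22: R4 = -31.

-31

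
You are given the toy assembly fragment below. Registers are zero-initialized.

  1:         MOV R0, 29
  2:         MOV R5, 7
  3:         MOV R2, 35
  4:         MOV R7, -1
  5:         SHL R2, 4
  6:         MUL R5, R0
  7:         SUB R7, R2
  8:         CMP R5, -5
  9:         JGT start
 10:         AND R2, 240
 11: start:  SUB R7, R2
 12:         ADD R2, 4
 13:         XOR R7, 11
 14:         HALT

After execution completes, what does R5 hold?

R0=29
R5=7
R2=35
R7=-1
R2=35<<4=560
R5=7*29=203
R7=(-1)-560=-561
CMP R5, -5  (cmp 203,-5)
JGT start: taken
R7=(-561)-560=-1121
R2=560+4=564
R7=(-1121)^11=-1132
halt.

203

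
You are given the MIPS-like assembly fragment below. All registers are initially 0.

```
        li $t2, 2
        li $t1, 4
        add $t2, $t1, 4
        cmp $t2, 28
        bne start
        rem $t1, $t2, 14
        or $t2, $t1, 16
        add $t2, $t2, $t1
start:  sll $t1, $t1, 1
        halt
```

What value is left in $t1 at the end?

after li $t2, 2: $t2=2
after li $t1, 4: $t1=4
after add $t2, $t1, 4: $t2=4+4=8
cmp $t2, 28  (cmp 8,28)
bne start: taken
after sll $t1, $t1, 1: $t1=4<<1=8
halt.

8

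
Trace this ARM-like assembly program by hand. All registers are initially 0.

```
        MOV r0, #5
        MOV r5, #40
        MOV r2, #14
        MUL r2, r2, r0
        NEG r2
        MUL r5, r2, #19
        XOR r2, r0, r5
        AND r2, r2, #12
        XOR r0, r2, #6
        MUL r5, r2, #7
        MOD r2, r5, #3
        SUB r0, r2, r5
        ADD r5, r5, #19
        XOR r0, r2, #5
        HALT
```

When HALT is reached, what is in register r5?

r0=5
r5=40
r2=14
r2=14*5=70
r2=-(70)=-70
r5=(-70)*19=-1330
r2=5^(-1330)=-1333
r2=(-1333)&12=8
r0=8^6=14
r5=8*7=56
r2=56%3=2
r0=2-56=-54
r5=56+19=75
r0=2^5=7
halt.

75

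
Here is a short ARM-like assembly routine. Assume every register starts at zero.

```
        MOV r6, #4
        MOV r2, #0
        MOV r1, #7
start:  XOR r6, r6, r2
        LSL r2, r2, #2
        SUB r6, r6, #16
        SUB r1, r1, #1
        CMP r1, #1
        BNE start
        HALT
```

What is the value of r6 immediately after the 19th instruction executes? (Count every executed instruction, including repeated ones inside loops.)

after MOV r6, #4: r6=4
after MOV r2, #0: r2=0
after MOV r1, #7: r1=7
after XOR r6, r6, r2: r6=4^0=4
after LSL r2, r2, #2: r2=0<<2=0
after SUB r6, r6, #16: r6=4-16=-12
after SUB r1, r1, #1: r1=7-1=6
CMP r1, #1  (cmp 6,1)
BNE start: taken
after XOR r6, r6, r2: r6=(-12)^0=-12
after LSL r2, r2, #2: r2=0<<2=0
after SUB r6, r6, #16: r6=(-12)-16=-28
after SUB r1, r1, #1: r1=6-1=5
CMP r1, #1  (cmp 5,1)
BNE start: taken
after XOR r6, r6, r2: r6=(-28)^0=-28
after LSL r2, r2, #2: r2=0<<2=0
after SUB r6, r6, #16: r6=(-28)-16=-44
after SUB r1, r1, #1: r1=5-1=4
After step 19: r6 = -44.

-44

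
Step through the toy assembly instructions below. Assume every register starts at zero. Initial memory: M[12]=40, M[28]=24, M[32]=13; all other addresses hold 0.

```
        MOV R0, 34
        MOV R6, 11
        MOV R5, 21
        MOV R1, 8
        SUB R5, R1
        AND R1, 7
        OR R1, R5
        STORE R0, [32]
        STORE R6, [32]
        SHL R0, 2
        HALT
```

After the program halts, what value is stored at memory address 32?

11

R0=34
R6=11
R5=21
R1=8
R5=21-8=13
R1=8&7=0
R1=0|13=13
STORE R0, [32] → M[32]=34
STORE R6, [32] → M[32]=11
R0=34<<2=136
halt.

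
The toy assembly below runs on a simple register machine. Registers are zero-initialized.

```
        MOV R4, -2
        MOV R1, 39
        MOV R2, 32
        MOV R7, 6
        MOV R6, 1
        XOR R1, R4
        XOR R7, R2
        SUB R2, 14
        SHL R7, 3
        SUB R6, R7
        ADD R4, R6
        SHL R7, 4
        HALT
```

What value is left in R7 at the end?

4864

after MOV R4, -2: R4=-2
after MOV R1, 39: R1=39
after MOV R2, 32: R2=32
after MOV R7, 6: R7=6
after MOV R6, 1: R6=1
after XOR R1, R4: R1=39^(-2)=-39
after XOR R7, R2: R7=6^32=38
after SUB R2, 14: R2=32-14=18
after SHL R7, 3: R7=38<<3=304
after SUB R6, R7: R6=1-304=-303
after ADD R4, R6: R4=(-2)+(-303)=-305
after SHL R7, 4: R7=304<<4=4864
halt.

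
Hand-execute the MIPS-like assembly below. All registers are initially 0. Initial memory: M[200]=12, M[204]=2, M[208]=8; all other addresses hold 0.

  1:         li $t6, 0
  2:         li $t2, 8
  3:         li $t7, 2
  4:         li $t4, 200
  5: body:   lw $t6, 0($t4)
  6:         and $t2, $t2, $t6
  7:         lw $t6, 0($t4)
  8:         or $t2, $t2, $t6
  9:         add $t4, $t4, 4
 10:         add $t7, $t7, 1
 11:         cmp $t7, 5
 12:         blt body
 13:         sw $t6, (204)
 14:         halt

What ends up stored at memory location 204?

after li $t6, 0: $t6=0
after li $t2, 8: $t2=8
after li $t7, 2: $t7=2
after li $t4, 200: $t4=200
after lw $t6, 0($t4): $t6=M[200]=12
after and $t2, $t2, $t6: $t2=8&12=8
after lw $t6, 0($t4): $t6=M[200]=12
after or $t2, $t2, $t6: $t2=8|12=12
after add $t4, $t4, 4: $t4=200+4=204
after add $t7, $t7, 1: $t7=2+1=3
cmp $t7, 5  (cmp 3,5)
blt body: taken
after lw $t6, 0($t4): $t6=M[204]=2
after and $t2, $t2, $t6: $t2=12&2=0
after lw $t6, 0($t4): $t6=M[204]=2
after or $t2, $t2, $t6: $t2=0|2=2
after add $t4, $t4, 4: $t4=204+4=208
after add $t7, $t7, 1: $t7=3+1=4
cmp $t7, 5  (cmp 4,5)
blt body: taken
after lw $t6, 0($t4): $t6=M[208]=8
after and $t2, $t2, $t6: $t2=2&8=0
after lw $t6, 0($t4): $t6=M[208]=8
after or $t2, $t2, $t6: $t2=0|8=8
after add $t4, $t4, 4: $t4=208+4=212
after add $t7, $t7, 1: $t7=4+1=5
cmp $t7, 5  (cmp 5,5)
blt body: not taken
sw $t6, (204) → M[204]=8
halt.

8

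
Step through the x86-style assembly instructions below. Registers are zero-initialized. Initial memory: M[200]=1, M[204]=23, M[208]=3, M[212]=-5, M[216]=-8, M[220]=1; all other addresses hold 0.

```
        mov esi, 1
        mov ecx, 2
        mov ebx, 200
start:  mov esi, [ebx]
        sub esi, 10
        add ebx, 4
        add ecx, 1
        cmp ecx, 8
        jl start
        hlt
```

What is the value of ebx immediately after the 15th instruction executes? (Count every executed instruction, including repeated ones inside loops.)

esi=1
ecx=2
ebx=200
esi=M[200]=1
esi=1-10=-9
ebx=200+4=204
ecx=2+1=3
cmp ecx, 8  (cmp 3,8)
jl start: taken
esi=M[204]=23
esi=23-10=13
ebx=204+4=208
ecx=3+1=4
cmp ecx, 8  (cmp 4,8)
jl start: taken
After step 15: ebx = 208.

208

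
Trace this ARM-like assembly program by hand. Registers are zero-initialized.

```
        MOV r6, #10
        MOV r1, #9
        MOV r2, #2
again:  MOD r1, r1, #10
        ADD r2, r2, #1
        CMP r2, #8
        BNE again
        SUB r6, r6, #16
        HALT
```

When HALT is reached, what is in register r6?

after MOV r6, #10: r6=10
after MOV r1, #9: r1=9
after MOV r2, #2: r2=2
after MOD r1, r1, #10: r1=9%10=9
after ADD r2, r2, #1: r2=2+1=3
CMP r2, #8  (cmp 3,8)
BNE again: taken
after MOD r1, r1, #10: r1=9%10=9
after ADD r2, r2, #1: r2=3+1=4
CMP r2, #8  (cmp 4,8)
BNE again: taken
after MOD r1, r1, #10: r1=9%10=9
after ADD r2, r2, #1: r2=4+1=5
CMP r2, #8  (cmp 5,8)
BNE again: taken
after MOD r1, r1, #10: r1=9%10=9
after ADD r2, r2, #1: r2=5+1=6
CMP r2, #8  (cmp 6,8)
BNE again: taken
after MOD r1, r1, #10: r1=9%10=9
after ADD r2, r2, #1: r2=6+1=7
CMP r2, #8  (cmp 7,8)
BNE again: taken
after MOD r1, r1, #10: r1=9%10=9
after ADD r2, r2, #1: r2=7+1=8
CMP r2, #8  (cmp 8,8)
BNE again: not taken
after SUB r6, r6, #16: r6=10-16=-6
halt.

-6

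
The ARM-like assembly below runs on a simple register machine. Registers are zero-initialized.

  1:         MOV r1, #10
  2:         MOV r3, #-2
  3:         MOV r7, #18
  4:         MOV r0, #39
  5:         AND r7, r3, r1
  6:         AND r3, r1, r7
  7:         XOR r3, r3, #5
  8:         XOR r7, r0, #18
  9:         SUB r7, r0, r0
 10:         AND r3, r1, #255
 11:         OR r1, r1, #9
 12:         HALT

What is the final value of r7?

0

MOV r1, #10 → r1=10
MOV r3, #-2 → r3=-2
MOV r7, #18 → r7=18
MOV r0, #39 → r0=39
AND r7, r3, r1 → r7=(-2)&10=10
AND r3, r1, r7 → r3=10&10=10
XOR r3, r3, #5 → r3=10^5=15
XOR r7, r0, #18 → r7=39^18=53
SUB r7, r0, r0 → r7=39-39=0
AND r3, r1, #255 → r3=10&255=10
OR r1, r1, #9 → r1=10|9=11
halt.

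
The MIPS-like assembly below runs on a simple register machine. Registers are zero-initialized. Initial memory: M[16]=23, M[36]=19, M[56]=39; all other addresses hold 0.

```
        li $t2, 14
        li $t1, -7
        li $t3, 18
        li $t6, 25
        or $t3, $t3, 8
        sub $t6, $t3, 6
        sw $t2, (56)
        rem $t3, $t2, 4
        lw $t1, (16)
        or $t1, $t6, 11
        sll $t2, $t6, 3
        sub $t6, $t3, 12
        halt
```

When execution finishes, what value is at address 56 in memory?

$t2=14
$t1=-7
$t3=18
$t6=25
$t3=18|8=26
$t6=26-6=20
sw $t2, (56) → M[56]=14
$t3=14%4=2
$t1=M[16]=23
$t1=20|11=31
$t2=20<<3=160
$t6=2-12=-10
halt.

14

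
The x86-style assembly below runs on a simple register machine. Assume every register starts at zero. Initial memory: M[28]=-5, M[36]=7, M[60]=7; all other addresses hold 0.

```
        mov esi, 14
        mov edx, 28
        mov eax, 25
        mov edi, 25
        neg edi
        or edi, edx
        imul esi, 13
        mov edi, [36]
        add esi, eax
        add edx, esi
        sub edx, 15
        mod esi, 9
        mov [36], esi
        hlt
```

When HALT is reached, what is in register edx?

esi=14
edx=28
eax=25
edi=25
edi=-(25)=-25
edi=(-25)|28=-1
esi=14*13=182
edi=M[36]=7
esi=182+25=207
edx=28+207=235
edx=235-15=220
esi=207%9=0
mov [36], esi → M[36]=0
halt.

220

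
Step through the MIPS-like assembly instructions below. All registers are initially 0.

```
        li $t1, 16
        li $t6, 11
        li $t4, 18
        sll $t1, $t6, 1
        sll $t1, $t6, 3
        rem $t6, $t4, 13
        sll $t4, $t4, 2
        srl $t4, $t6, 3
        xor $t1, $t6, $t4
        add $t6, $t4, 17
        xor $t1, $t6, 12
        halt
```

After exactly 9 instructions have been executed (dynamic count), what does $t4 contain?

li $t1, 16 → $t1=16
li $t6, 11 → $t6=11
li $t4, 18 → $t4=18
sll $t1, $t6, 1 → $t1=11<<1=22
sll $t1, $t6, 3 → $t1=11<<3=88
rem $t6, $t4, 13 → $t6=18%13=5
sll $t4, $t4, 2 → $t4=18<<2=72
srl $t4, $t6, 3 → $t4=5>>3=0
xor $t1, $t6, $t4 → $t1=5^0=5
After step 9: $t4 = 0.

0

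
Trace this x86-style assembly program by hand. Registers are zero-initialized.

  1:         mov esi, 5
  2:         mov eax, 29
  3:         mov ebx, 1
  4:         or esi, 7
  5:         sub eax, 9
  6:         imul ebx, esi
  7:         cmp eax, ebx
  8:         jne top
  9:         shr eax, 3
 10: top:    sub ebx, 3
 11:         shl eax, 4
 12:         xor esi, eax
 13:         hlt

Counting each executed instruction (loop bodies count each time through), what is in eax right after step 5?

esi=5
eax=29
ebx=1
esi=5|7=7
eax=29-9=20
After step 5: eax = 20.

20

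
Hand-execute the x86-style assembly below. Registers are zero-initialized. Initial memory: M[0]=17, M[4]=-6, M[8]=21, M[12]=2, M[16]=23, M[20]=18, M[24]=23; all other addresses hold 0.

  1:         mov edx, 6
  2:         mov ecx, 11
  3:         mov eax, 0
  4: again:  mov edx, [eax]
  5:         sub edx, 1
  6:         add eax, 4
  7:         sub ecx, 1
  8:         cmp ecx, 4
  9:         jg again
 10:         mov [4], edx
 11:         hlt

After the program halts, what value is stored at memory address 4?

22

mov edx, 6 → edx=6
mov ecx, 11 → ecx=11
mov eax, 0 → eax=0
mov edx, [eax] → edx=M[0]=17
sub edx, 1 → edx=17-1=16
add eax, 4 → eax=0+4=4
sub ecx, 1 → ecx=11-1=10
cmp ecx, 4  (cmp 10,4)
jg again: taken
mov edx, [eax] → edx=M[4]=-6
sub edx, 1 → edx=(-6)-1=-7
add eax, 4 → eax=4+4=8
sub ecx, 1 → ecx=10-1=9
cmp ecx, 4  (cmp 9,4)
jg again: taken
mov edx, [eax] → edx=M[8]=21
sub edx, 1 → edx=21-1=20
add eax, 4 → eax=8+4=12
sub ecx, 1 → ecx=9-1=8
cmp ecx, 4  (cmp 8,4)
jg again: taken
mov edx, [eax] → edx=M[12]=2
sub edx, 1 → edx=2-1=1
add eax, 4 → eax=12+4=16
sub ecx, 1 → ecx=8-1=7
cmp ecx, 4  (cmp 7,4)
jg again: taken
mov edx, [eax] → edx=M[16]=23
sub edx, 1 → edx=23-1=22
add eax, 4 → eax=16+4=20
sub ecx, 1 → ecx=7-1=6
cmp ecx, 4  (cmp 6,4)
jg again: taken
mov edx, [eax] → edx=M[20]=18
sub edx, 1 → edx=18-1=17
add eax, 4 → eax=20+4=24
sub ecx, 1 → ecx=6-1=5
cmp ecx, 4  (cmp 5,4)
jg again: taken
mov edx, [eax] → edx=M[24]=23
sub edx, 1 → edx=23-1=22
add eax, 4 → eax=24+4=28
sub ecx, 1 → ecx=5-1=4
cmp ecx, 4  (cmp 4,4)
jg again: not taken
mov [4], edx → M[4]=22
halt.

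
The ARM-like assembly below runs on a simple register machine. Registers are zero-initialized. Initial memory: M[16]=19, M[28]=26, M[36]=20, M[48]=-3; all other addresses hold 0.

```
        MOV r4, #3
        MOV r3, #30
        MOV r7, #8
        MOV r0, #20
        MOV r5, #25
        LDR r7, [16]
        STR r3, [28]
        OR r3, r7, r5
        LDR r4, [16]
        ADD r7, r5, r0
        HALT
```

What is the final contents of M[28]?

30

MOV r4, #3 → r4=3
MOV r3, #30 → r3=30
MOV r7, #8 → r7=8
MOV r0, #20 → r0=20
MOV r5, #25 → r5=25
LDR r7, [16] → r7=M[16]=19
STR r3, [28] → M[28]=30
OR r3, r7, r5 → r3=19|25=27
LDR r4, [16] → r4=M[16]=19
ADD r7, r5, r0 → r7=25+20=45
halt.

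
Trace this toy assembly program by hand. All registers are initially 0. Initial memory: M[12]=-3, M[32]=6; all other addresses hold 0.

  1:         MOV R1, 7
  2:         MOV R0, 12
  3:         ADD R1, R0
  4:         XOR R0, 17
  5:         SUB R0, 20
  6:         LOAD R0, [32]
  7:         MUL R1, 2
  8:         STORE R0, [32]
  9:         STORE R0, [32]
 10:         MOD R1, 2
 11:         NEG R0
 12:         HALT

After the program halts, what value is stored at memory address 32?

after MOV R1, 7: R1=7
after MOV R0, 12: R0=12
after ADD R1, R0: R1=7+12=19
after XOR R0, 17: R0=12^17=29
after SUB R0, 20: R0=29-20=9
after LOAD R0, [32]: R0=M[32]=6
after MUL R1, 2: R1=19*2=38
STORE R0, [32] → M[32]=6
STORE R0, [32] → M[32]=6
after MOD R1, 2: R1=38%2=0
after NEG R0: R0=-(6)=-6
halt.

6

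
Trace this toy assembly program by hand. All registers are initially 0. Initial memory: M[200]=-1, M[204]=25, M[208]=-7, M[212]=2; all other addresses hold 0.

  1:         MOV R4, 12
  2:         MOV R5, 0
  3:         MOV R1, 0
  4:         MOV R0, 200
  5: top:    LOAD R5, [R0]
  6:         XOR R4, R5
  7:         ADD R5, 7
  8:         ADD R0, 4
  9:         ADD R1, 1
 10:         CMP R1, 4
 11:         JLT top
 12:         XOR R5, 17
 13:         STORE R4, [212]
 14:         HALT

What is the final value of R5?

after MOV R4, 12: R4=12
after MOV R5, 0: R5=0
after MOV R1, 0: R1=0
after MOV R0, 200: R0=200
after LOAD R5, [R0]: R5=M[200]=-1
after XOR R4, R5: R4=12^(-1)=-13
after ADD R5, 7: R5=(-1)+7=6
after ADD R0, 4: R0=200+4=204
after ADD R1, 1: R1=0+1=1
CMP R1, 4  (cmp 1,4)
JLT top: taken
after LOAD R5, [R0]: R5=M[204]=25
after XOR R4, R5: R4=(-13)^25=-22
after ADD R5, 7: R5=25+7=32
after ADD R0, 4: R0=204+4=208
after ADD R1, 1: R1=1+1=2
CMP R1, 4  (cmp 2,4)
JLT top: taken
after LOAD R5, [R0]: R5=M[208]=-7
after XOR R4, R5: R4=(-22)^(-7)=19
after ADD R5, 7: R5=(-7)+7=0
after ADD R0, 4: R0=208+4=212
after ADD R1, 1: R1=2+1=3
CMP R1, 4  (cmp 3,4)
JLT top: taken
after LOAD R5, [R0]: R5=M[212]=2
after XOR R4, R5: R4=19^2=17
after ADD R5, 7: R5=2+7=9
after ADD R0, 4: R0=212+4=216
after ADD R1, 1: R1=3+1=4
CMP R1, 4  (cmp 4,4)
JLT top: not taken
after XOR R5, 17: R5=9^17=24
STORE R4, [212] → M[212]=17
halt.

24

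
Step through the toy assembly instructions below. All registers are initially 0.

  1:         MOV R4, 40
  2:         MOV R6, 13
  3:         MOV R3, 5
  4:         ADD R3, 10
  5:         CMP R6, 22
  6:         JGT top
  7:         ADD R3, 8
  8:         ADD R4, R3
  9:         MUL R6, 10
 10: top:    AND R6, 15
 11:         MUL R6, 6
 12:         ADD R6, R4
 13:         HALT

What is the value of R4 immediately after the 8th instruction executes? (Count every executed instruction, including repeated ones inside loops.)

after MOV R4, 40: R4=40
after MOV R6, 13: R6=13
after MOV R3, 5: R3=5
after ADD R3, 10: R3=5+10=15
CMP R6, 22  (cmp 13,22)
JGT top: not taken
after ADD R3, 8: R3=15+8=23
after ADD R4, R3: R4=40+23=63
After step 8: R4 = 63.

63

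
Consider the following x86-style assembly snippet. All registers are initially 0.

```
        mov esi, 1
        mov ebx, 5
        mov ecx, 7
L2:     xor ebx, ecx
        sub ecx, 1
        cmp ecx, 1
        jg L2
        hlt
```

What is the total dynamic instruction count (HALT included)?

after mov esi, 1: esi=1
after mov ebx, 5: ebx=5
after mov ecx, 7: ecx=7
after xor ebx, ecx: ebx=5^7=2
after sub ecx, 1: ecx=7-1=6
cmp ecx, 1  (cmp 6,1)
jg L2: taken
after xor ebx, ecx: ebx=2^6=4
after sub ecx, 1: ecx=6-1=5
cmp ecx, 1  (cmp 5,1)
jg L2: taken
after xor ebx, ecx: ebx=4^5=1
after sub ecx, 1: ecx=5-1=4
cmp ecx, 1  (cmp 4,1)
jg L2: taken
after xor ebx, ecx: ebx=1^4=5
after sub ecx, 1: ecx=4-1=3
cmp ecx, 1  (cmp 3,1)
jg L2: taken
after xor ebx, ecx: ebx=5^3=6
after sub ecx, 1: ecx=3-1=2
cmp ecx, 1  (cmp 2,1)
jg L2: taken
after xor ebx, ecx: ebx=6^2=4
after sub ecx, 1: ecx=2-1=1
cmp ecx, 1  (cmp 1,1)
jg L2: not taken
halt.
Total executed instructions: 28.

28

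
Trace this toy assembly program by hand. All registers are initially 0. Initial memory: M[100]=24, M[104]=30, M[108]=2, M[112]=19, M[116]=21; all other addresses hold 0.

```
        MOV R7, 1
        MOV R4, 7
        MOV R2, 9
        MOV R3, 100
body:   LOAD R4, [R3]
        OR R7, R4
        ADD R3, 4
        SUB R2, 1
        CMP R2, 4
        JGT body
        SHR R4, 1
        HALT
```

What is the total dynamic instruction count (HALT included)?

R7=1
R4=7
R2=9
R3=100
R4=M[100]=24
R7=1|24=25
R3=100+4=104
R2=9-1=8
CMP R2, 4  (cmp 8,4)
JGT body: taken
R4=M[104]=30
R7=25|30=31
R3=104+4=108
R2=8-1=7
CMP R2, 4  (cmp 7,4)
JGT body: taken
R4=M[108]=2
R7=31|2=31
R3=108+4=112
R2=7-1=6
CMP R2, 4  (cmp 6,4)
JGT body: taken
R4=M[112]=19
R7=31|19=31
R3=112+4=116
R2=6-1=5
CMP R2, 4  (cmp 5,4)
JGT body: taken
R4=M[116]=21
R7=31|21=31
R3=116+4=120
R2=5-1=4
CMP R2, 4  (cmp 4,4)
JGT body: not taken
R4=21>>1=10
halt.
Total executed instructions: 36.

36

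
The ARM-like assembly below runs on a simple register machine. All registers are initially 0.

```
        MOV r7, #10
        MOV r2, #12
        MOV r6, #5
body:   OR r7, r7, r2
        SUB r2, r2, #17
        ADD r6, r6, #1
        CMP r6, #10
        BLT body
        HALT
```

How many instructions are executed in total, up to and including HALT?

MOV r7, #10 → r7=10
MOV r2, #12 → r2=12
MOV r6, #5 → r6=5
OR r7, r7, r2 → r7=10|12=14
SUB r2, r2, #17 → r2=12-17=-5
ADD r6, r6, #1 → r6=5+1=6
CMP r6, #10  (cmp 6,10)
BLT body: taken
OR r7, r7, r2 → r7=14|(-5)=-1
SUB r2, r2, #17 → r2=(-5)-17=-22
ADD r6, r6, #1 → r6=6+1=7
CMP r6, #10  (cmp 7,10)
BLT body: taken
OR r7, r7, r2 → r7=(-1)|(-22)=-1
SUB r2, r2, #17 → r2=(-22)-17=-39
ADD r6, r6, #1 → r6=7+1=8
CMP r6, #10  (cmp 8,10)
BLT body: taken
OR r7, r7, r2 → r7=(-1)|(-39)=-1
SUB r2, r2, #17 → r2=(-39)-17=-56
ADD r6, r6, #1 → r6=8+1=9
CMP r6, #10  (cmp 9,10)
BLT body: taken
OR r7, r7, r2 → r7=(-1)|(-56)=-1
SUB r2, r2, #17 → r2=(-56)-17=-73
ADD r6, r6, #1 → r6=9+1=10
CMP r6, #10  (cmp 10,10)
BLT body: not taken
halt.
Total executed instructions: 29.

29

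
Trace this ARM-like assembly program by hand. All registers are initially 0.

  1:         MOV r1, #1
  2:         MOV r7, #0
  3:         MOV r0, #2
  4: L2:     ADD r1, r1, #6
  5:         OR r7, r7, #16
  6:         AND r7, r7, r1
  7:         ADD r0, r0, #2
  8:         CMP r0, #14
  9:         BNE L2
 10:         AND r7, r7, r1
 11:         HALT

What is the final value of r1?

37

after MOV r1, #1: r1=1
after MOV r7, #0: r7=0
after MOV r0, #2: r0=2
after ADD r1, r1, #6: r1=1+6=7
after OR r7, r7, #16: r7=0|16=16
after AND r7, r7, r1: r7=16&7=0
after ADD r0, r0, #2: r0=2+2=4
CMP r0, #14  (cmp 4,14)
BNE L2: taken
after ADD r1, r1, #6: r1=7+6=13
after OR r7, r7, #16: r7=0|16=16
after AND r7, r7, r1: r7=16&13=0
after ADD r0, r0, #2: r0=4+2=6
CMP r0, #14  (cmp 6,14)
BNE L2: taken
after ADD r1, r1, #6: r1=13+6=19
after OR r7, r7, #16: r7=0|16=16
after AND r7, r7, r1: r7=16&19=16
after ADD r0, r0, #2: r0=6+2=8
CMP r0, #14  (cmp 8,14)
BNE L2: taken
after ADD r1, r1, #6: r1=19+6=25
after OR r7, r7, #16: r7=16|16=16
after AND r7, r7, r1: r7=16&25=16
after ADD r0, r0, #2: r0=8+2=10
CMP r0, #14  (cmp 10,14)
BNE L2: taken
after ADD r1, r1, #6: r1=25+6=31
after OR r7, r7, #16: r7=16|16=16
after AND r7, r7, r1: r7=16&31=16
after ADD r0, r0, #2: r0=10+2=12
CMP r0, #14  (cmp 12,14)
BNE L2: taken
after ADD r1, r1, #6: r1=31+6=37
after OR r7, r7, #16: r7=16|16=16
after AND r7, r7, r1: r7=16&37=0
after ADD r0, r0, #2: r0=12+2=14
CMP r0, #14  (cmp 14,14)
BNE L2: not taken
after AND r7, r7, r1: r7=0&37=0
halt.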